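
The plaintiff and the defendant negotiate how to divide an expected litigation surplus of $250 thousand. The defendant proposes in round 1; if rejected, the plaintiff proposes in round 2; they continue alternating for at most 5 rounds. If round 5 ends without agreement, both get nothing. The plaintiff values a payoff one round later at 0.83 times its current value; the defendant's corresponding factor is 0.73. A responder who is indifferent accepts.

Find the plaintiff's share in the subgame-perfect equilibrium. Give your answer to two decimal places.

89.97

Round 5 (the defendant proposes): the plaintiff will accept anything ≥ 0, so the defendant offers 0 and keeps 250.
Round 4 (the plaintiff proposes): the defendant can get 250 next round, worth 0.73 × 250 = 182.5 now. The plaintiff offers 182.5 and keeps 250 − 182.5 = 67.5.
Round 3 (the defendant proposes): the plaintiff can get 67.5 next round, worth 0.83 × 67.5 = 56.025 now. The defendant offers 56.025 and keeps 250 − 56.025 = 193.975.
Round 2 (the plaintiff proposes): the defendant can get 193.975 next round, worth 0.73 × 193.975 = 141.60175 now. The plaintiff offers 141.60175 and keeps 250 − 141.60175 = 108.39825.
Round 1 (the defendant proposes): the plaintiff can get 108.39825 next round, worth 0.83 × 108.39825 = 89.9705475 now; the defendant offers that and keeps 160.0294525.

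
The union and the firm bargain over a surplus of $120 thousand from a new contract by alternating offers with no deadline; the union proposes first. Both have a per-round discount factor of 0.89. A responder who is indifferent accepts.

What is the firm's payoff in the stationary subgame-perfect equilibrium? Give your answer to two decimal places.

56.51

When the union proposes, the firm accepts any offer worth at least 0.89 times what the firm would get by proposing next round; and vice versa.
This gives x = 120 − 0.89y and y = 120 − 0.89x, where x and y are each side's share when it proposes.
Hence (1 − 0.89·0.89)x = 120(1 − 0.89), i.e. 0.2079·x = 13.2.
x ≈ 63.4921; the firm's share is 120 − x ≈ 56.5079.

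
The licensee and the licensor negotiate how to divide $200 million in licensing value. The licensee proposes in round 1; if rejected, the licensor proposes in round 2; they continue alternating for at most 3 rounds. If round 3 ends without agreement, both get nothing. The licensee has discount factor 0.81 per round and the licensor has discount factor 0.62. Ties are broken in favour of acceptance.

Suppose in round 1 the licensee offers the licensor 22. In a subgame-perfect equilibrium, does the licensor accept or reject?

Work out the licensor's continuation value if the offer is rejected.
Round 3 (the licensee proposes): rejection yields 0 for the licensor; the licensee offers 0 and keeps 200.
Round 2 (the licensor proposes): the licensee can get 200 next round, worth 0.81 × 200 = 162 now, so the licensor offers 162, keeping 38.
So by rejecting in round 1, the licensor gets 38 next round, worth 0.62 × 38 = 23.56 now.
Offer 22 < 23.56, so the licensor rejects.

Reject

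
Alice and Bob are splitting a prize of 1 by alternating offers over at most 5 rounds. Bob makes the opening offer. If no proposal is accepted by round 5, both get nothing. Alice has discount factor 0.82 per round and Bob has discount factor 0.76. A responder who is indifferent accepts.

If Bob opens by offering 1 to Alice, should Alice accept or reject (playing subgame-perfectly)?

Accept

Round 5 (Bob proposes): Alice will accept anything ≥ 0, so Bob offers 0 and keeps 1.
Round 4 (Alice proposes): Bob can get 1 next round, worth 0.76 × 1 = 0.76 now; Alice offers that and keeps 0.24.
Round 3 (Bob proposes): Alice can get 0.24 next round, worth 0.82 × 0.24 = 0.1968 now. Bob offers 0.1968 and keeps 1 − 0.1968 = 0.8032.
Round 2 (Alice proposes): Bob can get 0.8032 next round, worth 0.76 × 0.8032 = 0.610432 now; Alice offers that and keeps 0.389568.
So by rejecting in round 1, Alice gets 0.389568 next round, worth 0.82 × 0.389568 = 0.31944576 now.
Offer 1 ≥ 0.31944576, so Alice accepts.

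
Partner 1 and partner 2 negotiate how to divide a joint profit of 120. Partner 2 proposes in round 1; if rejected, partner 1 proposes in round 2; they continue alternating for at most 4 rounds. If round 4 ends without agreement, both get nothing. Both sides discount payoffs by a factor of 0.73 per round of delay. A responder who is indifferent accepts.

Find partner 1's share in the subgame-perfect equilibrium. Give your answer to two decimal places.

Round 4 (partner 1 proposes): rejection yields 0 for partner 2; partner 1 offers 0 and keeps 120.
Round 3 (partner 2 proposes): partner 1 can get 120 next round, worth 0.73 × 120 = 87.6 now; partner 2 offers that and keeps 32.4.
Round 2 (partner 1 proposes): partner 2 can get 32.4 next round, worth 0.73 × 32.4 = 23.652 now, so partner 1 offers 23.652, keeping 96.348.
Round 1 (partner 2 proposes): partner 1 can get 96.348 next round, worth 0.73 × 96.348 = 70.33404 now. Partner 2 offers 70.33404 and keeps 120 − 70.33404 = 49.66596.

70.33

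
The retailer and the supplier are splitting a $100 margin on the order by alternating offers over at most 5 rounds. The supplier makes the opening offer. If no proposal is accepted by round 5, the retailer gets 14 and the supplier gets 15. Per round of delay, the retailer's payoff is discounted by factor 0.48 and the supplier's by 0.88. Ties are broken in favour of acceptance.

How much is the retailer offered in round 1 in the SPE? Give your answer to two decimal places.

10.69

Round 5 (the supplier proposes): the retailer gets 14 if talks fail, so the supplier offers 14 and keeps 86.
Round 4 (the retailer proposes): the supplier can get 86 next round, worth 0.88 × 86 = 75.68 now, so the retailer offers 75.68, keeping 24.32.
Round 3 (the supplier proposes): the retailer can get 24.32 next round, worth 0.48 × 24.32 = 11.6736 now. The supplier offers 11.6736 and keeps 100 − 11.6736 = 88.3264.
Round 2 (the retailer proposes): the supplier can get 88.3264 next round, worth 0.88 × 88.3264 = 77.727232 now; the retailer offers that and keeps 22.272768.
Round 1 (the supplier proposes): the retailer can get 22.272768 next round, worth 0.48 × 22.272768 = 10.69092864 now; the supplier offers that and keeps 89.30907136.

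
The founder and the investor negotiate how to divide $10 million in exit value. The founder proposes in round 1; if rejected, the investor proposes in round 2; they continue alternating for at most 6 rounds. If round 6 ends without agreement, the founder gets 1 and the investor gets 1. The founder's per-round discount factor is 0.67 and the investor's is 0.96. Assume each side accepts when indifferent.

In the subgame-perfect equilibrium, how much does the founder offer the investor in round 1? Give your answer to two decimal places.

8.78

By backward induction:
Round 6 (the investor proposes): the founder gets 1 if talks fail, so the investor offers 1 and keeps 9.
Round 5 (the founder proposes): the investor can get 9 next round, worth 0.96 × 9 = 8.64 now, so the founder offers 8.64, keeping 1.36.
Round 4 (the investor proposes): the founder can get 1.36 next round, worth 0.67 × 1.36 = 0.9112 now, so the investor offers 0.9112, keeping 9.0888.
Round 3 (the founder proposes): the investor can get 9.0888 next round, worth 0.96 × 9.0888 = 8.725248 now, so the founder offers 8.725248, keeping 1.274752.
Round 2 (the investor proposes): the founder can get 1.274752 next round, worth 0.67 × 1.274752 = 0.85408384 now; the investor offers that and keeps 9.14591616.
Round 1 (the founder proposes): the investor can get 9.14591616 next round, worth 0.96 × 9.14591616 = 8.7800795136 now; the founder offers that and keeps 1.2199204864.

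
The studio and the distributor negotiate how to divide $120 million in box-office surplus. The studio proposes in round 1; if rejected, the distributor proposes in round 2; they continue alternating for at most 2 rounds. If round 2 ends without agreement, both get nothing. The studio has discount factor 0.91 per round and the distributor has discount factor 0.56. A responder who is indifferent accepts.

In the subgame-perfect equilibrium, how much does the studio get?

Round 2 (the distributor proposes): the studio will accept anything ≥ 0, so the distributor offers 0 and keeps 120.
Round 1 (the studio proposes): the distributor can get 120 next round, worth 0.56 × 120 = 67.2 now, so the studio offers 67.2, keeping 52.8.

52.8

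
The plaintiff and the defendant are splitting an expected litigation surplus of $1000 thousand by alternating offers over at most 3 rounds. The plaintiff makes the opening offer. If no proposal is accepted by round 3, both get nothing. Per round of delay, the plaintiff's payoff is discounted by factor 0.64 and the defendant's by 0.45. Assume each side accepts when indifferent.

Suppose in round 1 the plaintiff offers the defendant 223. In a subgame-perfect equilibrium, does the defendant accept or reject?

Accept

Work out the defendant's continuation value if the offer is rejected.
Round 3 (the plaintiff proposes): the defendant will accept anything ≥ 0, so the plaintiff offers 0 and keeps 1000.
Round 2 (the defendant proposes): the plaintiff can get 1000 next round, worth 0.64 × 1000 = 640 now. The defendant offers 640 and keeps 1000 − 640 = 360.
So by rejecting in round 1, the defendant gets 360 next round, worth 0.45 × 360 = 162 now.
Offer 223 ≥ 162, so the defendant accepts.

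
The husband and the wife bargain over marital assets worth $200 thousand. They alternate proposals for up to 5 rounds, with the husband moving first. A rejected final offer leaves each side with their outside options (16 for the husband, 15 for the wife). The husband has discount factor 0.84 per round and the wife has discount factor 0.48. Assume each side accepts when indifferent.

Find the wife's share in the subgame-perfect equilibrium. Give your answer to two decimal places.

23.99

Round 5 (the husband proposes): the wife gets 15 if talks fail, so the husband offers 15 and keeps 185.
Round 4 (the wife proposes): the husband can get 185 next round, worth 0.84 × 185 = 155.4 now. The wife offers 155.4 and keeps 200 − 155.4 = 44.6.
Round 3 (the husband proposes): the wife can get 44.6 next round, worth 0.48 × 44.6 = 21.408 now. The husband offers 21.408 and keeps 200 − 21.408 = 178.592.
Round 2 (the wife proposes): the husband can get 178.592 next round, worth 0.84 × 178.592 = 150.01728 now; the wife offers that and keeps 49.98272.
Round 1 (the husband proposes): the wife can get 49.98272 next round, worth 0.48 × 49.98272 = 23.9917056 now, so the husband offers 23.9917056, keeping 176.0082944.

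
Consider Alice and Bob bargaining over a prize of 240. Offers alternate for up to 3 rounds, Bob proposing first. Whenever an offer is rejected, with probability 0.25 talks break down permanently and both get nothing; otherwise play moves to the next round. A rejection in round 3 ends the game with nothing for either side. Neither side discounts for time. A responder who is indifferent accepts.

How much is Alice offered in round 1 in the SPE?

By backward induction:
Round 3 (Bob proposes): rejection yields 0 for Alice; Bob offers 0 and keeps 240.
Round 2 (Alice proposes): rejecting gives Bob an expected 0.75 × 240 = 180. Alice offers 180 and keeps 240 − 180 = 60.
Round 1 (Bob proposes): rejecting gives Alice an expected 0.75 × 60 = 45. Bob offers 45 and keeps 240 − 45 = 195.

45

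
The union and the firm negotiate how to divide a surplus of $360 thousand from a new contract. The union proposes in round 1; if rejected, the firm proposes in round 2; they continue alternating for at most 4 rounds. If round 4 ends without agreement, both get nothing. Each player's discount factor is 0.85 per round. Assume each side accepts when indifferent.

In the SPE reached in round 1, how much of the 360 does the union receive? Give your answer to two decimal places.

Round 4 (the firm proposes): the union will accept anything ≥ 0, so the firm offers 0 and keeps 360.
Round 3 (the union proposes): the firm can get 360 next round, worth 0.85 × 360 = 306 now; the union offers that and keeps 54.
Round 2 (the firm proposes): the union can get 54 next round, worth 0.85 × 54 = 45.9 now, so the firm offers 45.9, keeping 314.1.
Round 1 (the union proposes): the firm can get 314.1 next round, worth 0.85 × 314.1 = 266.985 now. The union offers 266.985 and keeps 360 − 266.985 = 93.015.

93.02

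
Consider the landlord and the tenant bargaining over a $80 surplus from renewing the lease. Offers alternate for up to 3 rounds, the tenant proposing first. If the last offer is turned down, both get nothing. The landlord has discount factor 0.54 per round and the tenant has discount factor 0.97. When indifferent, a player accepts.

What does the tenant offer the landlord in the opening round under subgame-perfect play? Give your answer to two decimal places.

1.30

Round 3 (the tenant proposes): rejection yields 0 for the landlord; the tenant offers 0 and keeps 80.
Round 2 (the landlord proposes): the tenant can get 80 next round, worth 0.97 × 80 = 77.6 now; the landlord offers that and keeps 2.4.
Round 1 (the tenant proposes): the landlord can get 2.4 next round, worth 0.54 × 2.4 = 1.296 now. The tenant offers 1.296 and keeps 80 − 1.296 = 78.704.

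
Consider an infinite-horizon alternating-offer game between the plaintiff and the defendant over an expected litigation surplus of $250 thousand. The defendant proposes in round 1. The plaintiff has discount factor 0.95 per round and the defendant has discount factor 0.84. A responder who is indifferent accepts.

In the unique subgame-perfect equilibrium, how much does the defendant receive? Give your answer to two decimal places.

In a stationary SPE each proposer offers the other exactly their discounted continuation value.
If the defendant keeps x when proposing and the plaintiff keeps y when proposing, then x = 250 − 0.95y and y = 250 − 0.84x.
Solving: x = 250(1 − 0.95) / (1 − 0.84·0.95) = 12.5 / 0.202 ≈ 61.8812.
The plaintiff gets 250 − 61.8812 ≈ 188.1188.

61.88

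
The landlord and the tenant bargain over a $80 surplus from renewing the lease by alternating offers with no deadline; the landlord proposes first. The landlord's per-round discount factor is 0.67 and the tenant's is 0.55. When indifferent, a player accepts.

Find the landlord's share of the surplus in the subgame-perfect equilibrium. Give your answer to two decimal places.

57.01

When the landlord proposes, the tenant accepts any offer worth at least 0.55 times what the tenant would get by proposing next round; and vice versa.
This gives x = 80 − 0.55y and y = 80 − 0.67x, where x and y are each side's share when it proposes.
Hence (1 − 0.55·0.67)x = 80(1 − 0.55), i.e. 0.6315·x = 36.
x ≈ 57.0071; the tenant's share is 80 − x ≈ 22.9929.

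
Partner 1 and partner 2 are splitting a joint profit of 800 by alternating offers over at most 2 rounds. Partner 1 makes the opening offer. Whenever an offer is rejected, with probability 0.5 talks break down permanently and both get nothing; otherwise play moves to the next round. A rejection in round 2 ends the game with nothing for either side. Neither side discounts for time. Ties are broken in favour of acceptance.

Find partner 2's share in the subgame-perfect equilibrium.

400

By backward induction:
Round 2 (partner 2 proposes): partner 1 will accept anything ≥ 0, so partner 2 offers 0 and keeps 800.
Round 1 (partner 1 proposes): rejecting gives partner 2 an expected 0.5 × 800 = 400, so partner 1 offers 400, keeping 400.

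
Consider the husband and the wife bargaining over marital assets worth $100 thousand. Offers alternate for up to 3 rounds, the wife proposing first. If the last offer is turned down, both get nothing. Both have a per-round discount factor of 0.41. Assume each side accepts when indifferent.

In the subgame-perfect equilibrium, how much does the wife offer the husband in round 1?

Round 3 (the wife proposes): rejection yields 0 for the husband; the wife offers 0 and keeps 100.
Round 2 (the husband proposes): the wife can get 100 next round, worth 0.41 × 100 = 41 now. The husband offers 41 and keeps 100 − 41 = 59.
Round 1 (the wife proposes): the husband can get 59 next round, worth 0.41 × 59 = 24.19 now, so the wife offers 24.19, keeping 75.81.

24.19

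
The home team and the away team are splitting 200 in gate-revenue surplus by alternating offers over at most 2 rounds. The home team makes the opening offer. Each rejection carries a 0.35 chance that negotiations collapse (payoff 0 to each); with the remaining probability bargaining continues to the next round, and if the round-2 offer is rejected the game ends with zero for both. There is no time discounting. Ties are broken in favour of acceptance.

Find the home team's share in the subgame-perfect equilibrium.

70

Round 2 (the away team proposes): rejection yields 0 for the home team; the away team offers 0 and keeps 200.
Round 1 (the home team proposes): rejecting gives the away team an expected 0.65 × 200 = 130. The home team offers 130 and keeps 200 − 130 = 70.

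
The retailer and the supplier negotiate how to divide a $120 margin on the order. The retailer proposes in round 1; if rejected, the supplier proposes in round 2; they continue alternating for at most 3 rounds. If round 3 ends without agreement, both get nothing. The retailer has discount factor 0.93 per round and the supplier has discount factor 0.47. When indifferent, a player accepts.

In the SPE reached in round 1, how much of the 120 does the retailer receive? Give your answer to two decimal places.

By backward induction:
Round 3 (the retailer proposes): rejection yields 0 for the supplier; the retailer offers 0 and keeps 120.
Round 2 (the supplier proposes): the retailer can get 120 next round, worth 0.93 × 120 = 111.6 now, so the supplier offers 111.6, keeping 8.4.
Round 1 (the retailer proposes): the supplier can get 8.4 next round, worth 0.47 × 8.4 = 3.948 now, so the retailer offers 3.948, keeping 116.052.

116.05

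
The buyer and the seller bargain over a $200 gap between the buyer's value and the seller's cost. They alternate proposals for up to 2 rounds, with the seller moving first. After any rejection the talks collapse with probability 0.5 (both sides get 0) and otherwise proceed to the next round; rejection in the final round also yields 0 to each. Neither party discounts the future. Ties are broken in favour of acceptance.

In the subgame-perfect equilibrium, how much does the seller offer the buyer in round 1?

By backward induction:
Round 2 (the buyer proposes): the seller will accept anything ≥ 0, so the buyer offers 0 and keeps 200.
Round 1 (the seller proposes): rejecting gives the buyer an expected 0.5 × 200 = 100, so the seller offers 100, keeping 100.

100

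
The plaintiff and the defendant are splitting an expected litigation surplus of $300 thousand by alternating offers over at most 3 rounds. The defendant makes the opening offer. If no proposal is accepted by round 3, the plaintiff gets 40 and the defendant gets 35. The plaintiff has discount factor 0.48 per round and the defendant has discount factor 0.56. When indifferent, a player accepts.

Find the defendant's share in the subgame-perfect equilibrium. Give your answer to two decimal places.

Round 3 (the defendant proposes): the plaintiff gets 40 if talks fail, so the defendant offers 40 and keeps 260.
Round 2 (the plaintiff proposes): the defendant can get 260 next round, worth 0.56 × 260 = 145.6 now. The plaintiff offers 145.6 and keeps 300 − 145.6 = 154.4.
Round 1 (the defendant proposes): the plaintiff can get 154.4 next round, worth 0.48 × 154.4 = 74.112 now. The defendant offers 74.112 and keeps 300 − 74.112 = 225.888.

225.89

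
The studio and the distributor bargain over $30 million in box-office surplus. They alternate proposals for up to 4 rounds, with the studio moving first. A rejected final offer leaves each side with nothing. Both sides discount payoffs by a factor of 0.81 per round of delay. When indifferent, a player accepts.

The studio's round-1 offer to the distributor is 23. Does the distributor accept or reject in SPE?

Accept

Round 4 (the distributor proposes): rejection yields 0 for the studio; the distributor offers 0 and keeps 30.
Round 3 (the studio proposes): the distributor can get 30 next round, worth 0.81 × 30 = 24.3 now; the studio offers that and keeps 5.7.
Round 2 (the distributor proposes): the studio can get 5.7 next round, worth 0.81 × 5.7 = 4.617 now; the distributor offers that and keeps 25.383.
So by rejecting in round 1, the distributor gets 25.383 next round, worth 0.81 × 25.383 = 20.56023 now.
Offer 23 ≥ 20.56023, so the distributor accepts.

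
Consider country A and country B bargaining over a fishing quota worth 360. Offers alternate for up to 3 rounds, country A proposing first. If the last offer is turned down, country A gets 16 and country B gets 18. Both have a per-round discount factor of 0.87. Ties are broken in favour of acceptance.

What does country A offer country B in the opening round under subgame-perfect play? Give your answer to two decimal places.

54.34

By backward induction:
Round 3 (country A proposes): country B gets 18 if talks fail, so country A offers 18 and keeps 342.
Round 2 (country B proposes): country A can get 342 next round, worth 0.87 × 342 = 297.54 now; country B offers that and keeps 62.46.
Round 1 (country A proposes): country B can get 62.46 next round, worth 0.87 × 62.46 = 54.3402 now; country A offers that and keeps 305.6598.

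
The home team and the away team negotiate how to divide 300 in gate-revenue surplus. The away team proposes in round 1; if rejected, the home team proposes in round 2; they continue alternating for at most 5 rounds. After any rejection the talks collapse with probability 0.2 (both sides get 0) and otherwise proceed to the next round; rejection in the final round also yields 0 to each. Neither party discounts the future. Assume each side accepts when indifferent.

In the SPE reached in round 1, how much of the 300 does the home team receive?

78.72

Round 5 (the away team proposes): the home team will accept anything ≥ 0, so the away team offers 0 and keeps 300.
Round 4 (the home team proposes): rejecting gives the away team an expected 0.8 × 300 = 240; the home team offers that and keeps 60.
Round 3 (the away team proposes): rejecting gives the home team an expected 0.8 × 60 = 48, so the away team offers 48, keeping 252.
Round 2 (the home team proposes): rejecting gives the away team an expected 0.8 × 252 = 201.6; the home team offers that and keeps 98.4.
Round 1 (the away team proposes): rejecting gives the home team an expected 0.8 × 98.4 = 78.72; the away team offers that and keeps 221.28.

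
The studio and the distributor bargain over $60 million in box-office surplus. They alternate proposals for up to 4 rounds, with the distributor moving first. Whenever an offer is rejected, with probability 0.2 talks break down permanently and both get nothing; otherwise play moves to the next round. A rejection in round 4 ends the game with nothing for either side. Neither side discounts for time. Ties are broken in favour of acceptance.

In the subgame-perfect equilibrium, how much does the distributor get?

Round 4 (the studio proposes): rejection yields 0 for the distributor; the studio offers 0 and keeps 60.
Round 3 (the distributor proposes): rejecting gives the studio an expected 0.8 × 60 = 48; the distributor offers that and keeps 12.
Round 2 (the studio proposes): rejecting gives the distributor an expected 0.8 × 12 = 9.6, so the studio offers 9.6, keeping 50.4.
Round 1 (the distributor proposes): rejecting gives the studio an expected 0.8 × 50.4 = 40.32, so the distributor offers 40.32, keeping 19.68.

19.68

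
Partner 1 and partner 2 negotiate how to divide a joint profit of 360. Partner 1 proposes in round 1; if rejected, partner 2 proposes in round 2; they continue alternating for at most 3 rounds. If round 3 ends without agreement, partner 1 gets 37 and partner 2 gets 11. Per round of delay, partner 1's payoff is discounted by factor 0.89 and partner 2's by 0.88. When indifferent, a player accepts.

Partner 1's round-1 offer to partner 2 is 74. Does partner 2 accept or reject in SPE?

Accept

Work out partner 2's continuation value if the offer is rejected.
Round 3 (partner 1 proposes): partner 2 gets 11 if talks fail, so partner 1 offers 11 and keeps 349.
Round 2 (partner 2 proposes): partner 1 can get 349 next round, worth 0.89 × 349 = 310.61 now. Partner 2 offers 310.61 and keeps 360 − 310.61 = 49.39.
So by rejecting in round 1, partner 2 gets 49.39 next round, worth 0.88 × 49.39 = 43.4632 now.
Offer 74 ≥ 43.4632, so partner 2 accepts.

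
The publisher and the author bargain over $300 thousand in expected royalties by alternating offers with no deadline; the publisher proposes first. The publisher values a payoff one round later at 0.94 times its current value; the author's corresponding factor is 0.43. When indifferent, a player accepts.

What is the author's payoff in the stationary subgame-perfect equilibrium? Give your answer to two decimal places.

12.99

When the publisher proposes, the author accepts any offer worth at least 0.43 times what the author would get by proposing next round; and vice versa.
This gives x = 300 − 0.43y and y = 300 − 0.94x, where x and y are each side's share when it proposes.
Hence (1 − 0.43·0.94)x = 300(1 − 0.43), i.e. 0.5958·x = 171.
x ≈ 287.0091; the author's share is 300 − x ≈ 12.9909.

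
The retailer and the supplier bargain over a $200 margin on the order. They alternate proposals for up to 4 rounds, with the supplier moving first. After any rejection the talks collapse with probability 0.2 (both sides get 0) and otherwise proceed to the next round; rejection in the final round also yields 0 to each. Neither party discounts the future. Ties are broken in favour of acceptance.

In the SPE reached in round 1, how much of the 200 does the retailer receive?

134.4

By backward induction:
Round 4 (the retailer proposes): the supplier will accept anything ≥ 0, so the retailer offers 0 and keeps 200.
Round 3 (the supplier proposes): rejecting gives the retailer an expected 0.8 × 200 = 160; the supplier offers that and keeps 40.
Round 2 (the retailer proposes): rejecting gives the supplier an expected 0.8 × 40 = 32, so the retailer offers 32, keeping 168.
Round 1 (the supplier proposes): rejecting gives the retailer an expected 0.8 × 168 = 134.4. The supplier offers 134.4 and keeps 200 − 134.4 = 65.6.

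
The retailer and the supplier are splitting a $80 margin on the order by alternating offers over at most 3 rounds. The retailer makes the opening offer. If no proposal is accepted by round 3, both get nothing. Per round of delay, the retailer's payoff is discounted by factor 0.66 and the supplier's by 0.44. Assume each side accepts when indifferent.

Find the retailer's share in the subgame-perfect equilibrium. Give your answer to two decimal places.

Solve by backward induction from round 3.
Round 3 (the retailer proposes): the supplier will accept anything ≥ 0, so the retailer offers 0 and keeps 80.
Round 2 (the supplier proposes): the retailer can get 80 next round, worth 0.66 × 80 = 52.8 now. The supplier offers 52.8 and keeps 80 − 52.8 = 27.2.
Round 1 (the retailer proposes): the supplier can get 27.2 next round, worth 0.44 × 27.2 = 11.968 now, so the retailer offers 11.968, keeping 68.032.

68.03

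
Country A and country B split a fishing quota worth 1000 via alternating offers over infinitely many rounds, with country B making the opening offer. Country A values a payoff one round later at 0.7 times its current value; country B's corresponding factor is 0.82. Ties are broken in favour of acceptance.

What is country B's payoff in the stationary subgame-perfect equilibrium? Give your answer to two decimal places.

704.23

In a stationary SPE each proposer offers the other exactly their discounted continuation value.
If country B keeps x when proposing and country A keeps y when proposing, then x = 1000 − 0.7y and y = 1000 − 0.82x.
Solving: x = 1000(1 − 0.7) / (1 − 0.82·0.7) = 300 / 0.426 ≈ 704.2254.
Country A gets 1000 − 704.2254 ≈ 295.7746.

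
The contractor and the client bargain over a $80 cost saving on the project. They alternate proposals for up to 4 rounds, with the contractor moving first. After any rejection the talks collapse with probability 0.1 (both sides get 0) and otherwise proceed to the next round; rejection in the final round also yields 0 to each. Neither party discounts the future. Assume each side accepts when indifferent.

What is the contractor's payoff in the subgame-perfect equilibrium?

Round 4 (the client proposes): rejection yields 0 for the contractor; the client offers 0 and keeps 80.
Round 3 (the contractor proposes): rejecting gives the client an expected 0.9 × 80 = 72. The contractor offers 72 and keeps 80 − 72 = 8.
Round 2 (the client proposes): rejecting gives the contractor an expected 0.9 × 8 = 7.2. The client offers 7.2 and keeps 80 − 7.2 = 72.8.
Round 1 (the contractor proposes): rejecting gives the client an expected 0.9 × 72.8 = 65.52, so the contractor offers 65.52, keeping 14.48.

14.48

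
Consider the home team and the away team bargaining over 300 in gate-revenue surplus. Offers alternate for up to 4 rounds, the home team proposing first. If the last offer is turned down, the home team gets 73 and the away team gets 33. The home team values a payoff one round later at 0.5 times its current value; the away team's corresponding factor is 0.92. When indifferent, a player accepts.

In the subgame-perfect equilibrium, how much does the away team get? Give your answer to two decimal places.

Round 4 (the away team proposes): the home team gets 73 if talks fail, so the away team offers 73 and keeps 227.
Round 3 (the home team proposes): the away team can get 227 next round, worth 0.92 × 227 = 208.84 now; the home team offers that and keeps 91.16.
Round 2 (the away team proposes): the home team can get 91.16 next round, worth 0.5 × 91.16 = 45.58 now, so the away team offers 45.58, keeping 254.42.
Round 1 (the home team proposes): the away team can get 254.42 next round, worth 0.92 × 254.42 = 234.0664 now; the home team offers that and keeps 65.9336.

234.07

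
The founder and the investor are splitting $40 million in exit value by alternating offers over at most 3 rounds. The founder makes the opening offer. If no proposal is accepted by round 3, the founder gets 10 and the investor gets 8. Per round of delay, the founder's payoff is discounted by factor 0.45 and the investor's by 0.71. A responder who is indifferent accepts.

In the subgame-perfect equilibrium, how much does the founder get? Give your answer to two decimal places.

21.82

By backward induction:
Round 3 (the founder proposes): the investor gets 8 if talks fail, so the founder offers 8 and keeps 32.
Round 2 (the investor proposes): the founder can get 32 next round, worth 0.45 × 32 = 14.4 now. The investor offers 14.4 and keeps 40 − 14.4 = 25.6.
Round 1 (the founder proposes): the investor can get 25.6 next round, worth 0.71 × 25.6 = 18.176 now; the founder offers that and keeps 21.824.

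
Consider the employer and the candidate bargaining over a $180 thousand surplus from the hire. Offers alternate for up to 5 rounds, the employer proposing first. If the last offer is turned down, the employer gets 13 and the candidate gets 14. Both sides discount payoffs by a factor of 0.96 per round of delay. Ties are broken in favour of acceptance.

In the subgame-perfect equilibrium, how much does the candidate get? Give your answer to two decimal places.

25.17

Round 5 (the employer proposes): the candidate gets 14 if talks fail, so the employer offers 14 and keeps 166.
Round 4 (the candidate proposes): the employer can get 166 next round, worth 0.96 × 166 = 159.36 now; the candidate offers that and keeps 20.64.
Round 3 (the employer proposes): the candidate can get 20.64 next round, worth 0.96 × 20.64 = 19.8144 now, so the employer offers 19.8144, keeping 160.1856.
Round 2 (the candidate proposes): the employer can get 160.1856 next round, worth 0.96 × 160.1856 = 153.778176 now, so the candidate offers 153.778176, keeping 26.221824.
Round 1 (the employer proposes): the candidate can get 26.221824 next round, worth 0.96 × 26.221824 = 25.17295104 now; the employer offers that and keeps 154.82704896.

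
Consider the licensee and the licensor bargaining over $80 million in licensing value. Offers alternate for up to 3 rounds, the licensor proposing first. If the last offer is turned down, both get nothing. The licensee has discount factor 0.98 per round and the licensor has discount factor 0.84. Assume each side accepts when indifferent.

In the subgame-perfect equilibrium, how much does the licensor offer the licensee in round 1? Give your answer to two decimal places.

12.54

Round 3 (the licensor proposes): rejection yields 0 for the licensee; the licensor offers 0 and keeps 80.
Round 2 (the licensee proposes): the licensor can get 80 next round, worth 0.84 × 80 = 67.2 now. The licensee offers 67.2 and keeps 80 − 67.2 = 12.8.
Round 1 (the licensor proposes): the licensee can get 12.8 next round, worth 0.98 × 12.8 = 12.544 now. The licensor offers 12.544 and keeps 80 − 12.544 = 67.456.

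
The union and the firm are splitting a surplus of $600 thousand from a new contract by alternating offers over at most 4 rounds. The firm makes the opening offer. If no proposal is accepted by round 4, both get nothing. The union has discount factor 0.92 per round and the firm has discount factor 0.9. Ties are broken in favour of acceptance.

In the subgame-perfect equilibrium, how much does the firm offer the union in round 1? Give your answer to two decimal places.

Solve by backward induction from round 4.
Round 4 (the union proposes): rejection yields 0 for the firm; the union offers 0 and keeps 600.
Round 3 (the firm proposes): the union can get 600 next round, worth 0.92 × 600 = 552 now. The firm offers 552 and keeps 600 − 552 = 48.
Round 2 (the union proposes): the firm can get 48 next round, worth 0.9 × 48 = 43.2 now. The union offers 43.2 and keeps 600 − 43.2 = 556.8.
Round 1 (the firm proposes): the union can get 556.8 next round, worth 0.92 × 556.8 = 512.256 now. The firm offers 512.256 and keeps 600 − 512.256 = 87.744.

512.26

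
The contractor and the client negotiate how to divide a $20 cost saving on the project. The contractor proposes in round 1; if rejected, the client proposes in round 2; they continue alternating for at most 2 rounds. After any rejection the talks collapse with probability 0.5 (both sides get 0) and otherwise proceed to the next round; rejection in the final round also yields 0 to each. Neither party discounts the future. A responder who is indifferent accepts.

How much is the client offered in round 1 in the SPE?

10

Round 2 (the client proposes): rejection yields 0 for the contractor; the client offers 0 and keeps 20.
Round 1 (the contractor proposes): rejecting gives the client an expected 0.5 × 20 = 10; the contractor offers that and keeps 10.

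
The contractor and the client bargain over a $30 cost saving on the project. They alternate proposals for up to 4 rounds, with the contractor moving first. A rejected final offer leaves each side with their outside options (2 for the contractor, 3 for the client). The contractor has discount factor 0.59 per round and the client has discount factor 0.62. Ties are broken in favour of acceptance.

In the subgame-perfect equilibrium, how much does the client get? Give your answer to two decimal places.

Solve by backward induction from round 4.
Round 4 (the client proposes): the contractor gets 2 if talks fail, so the client offers 2 and keeps 28.
Round 3 (the contractor proposes): the client can get 28 next round, worth 0.62 × 28 = 17.36 now, so the contractor offers 17.36, keeping 12.64.
Round 2 (the client proposes): the contractor can get 12.64 next round, worth 0.59 × 12.64 = 7.4576 now. The client offers 7.4576 and keeps 30 − 7.4576 = 22.5424.
Round 1 (the contractor proposes): the client can get 22.5424 next round, worth 0.62 × 22.5424 = 13.976288 now, so the contractor offers 13.976288, keeping 16.023712.

13.98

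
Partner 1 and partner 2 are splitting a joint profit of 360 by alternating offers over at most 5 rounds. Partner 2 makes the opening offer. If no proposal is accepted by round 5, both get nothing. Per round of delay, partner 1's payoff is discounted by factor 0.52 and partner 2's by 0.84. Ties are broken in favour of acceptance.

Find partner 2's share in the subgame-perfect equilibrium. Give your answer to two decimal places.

Round 5 (partner 2 proposes): rejection yields 0 for partner 1; partner 2 offers 0 and keeps 360.
Round 4 (partner 1 proposes): partner 2 can get 360 next round, worth 0.84 × 360 = 302.4 now. Partner 1 offers 302.4 and keeps 360 − 302.4 = 57.6.
Round 3 (partner 2 proposes): partner 1 can get 57.6 next round, worth 0.52 × 57.6 = 29.952 now. Partner 2 offers 29.952 and keeps 360 − 29.952 = 330.048.
Round 2 (partner 1 proposes): partner 2 can get 330.048 next round, worth 0.84 × 330.048 = 277.24032 now, so partner 1 offers 277.24032, keeping 82.75968.
Round 1 (partner 2 proposes): partner 1 can get 82.75968 next round, worth 0.52 × 82.75968 = 43.0350336 now, so partner 2 offers 43.0350336, keeping 316.9649664.

316.96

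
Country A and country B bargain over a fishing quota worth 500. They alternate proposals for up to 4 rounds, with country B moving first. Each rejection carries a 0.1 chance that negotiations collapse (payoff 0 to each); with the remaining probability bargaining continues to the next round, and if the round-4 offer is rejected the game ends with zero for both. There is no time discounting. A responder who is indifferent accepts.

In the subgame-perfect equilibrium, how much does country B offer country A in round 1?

Round 4 (country A proposes): country B will accept anything ≥ 0, so country A offers 0 and keeps 500.
Round 3 (country B proposes): rejecting gives country A an expected 0.9 × 500 = 450, so country B offers 450, keeping 50.
Round 2 (country A proposes): rejecting gives country B an expected 0.9 × 50 = 45; country A offers that and keeps 455.
Round 1 (country B proposes): rejecting gives country A an expected 0.9 × 455 = 409.5; country B offers that and keeps 90.5.

409.5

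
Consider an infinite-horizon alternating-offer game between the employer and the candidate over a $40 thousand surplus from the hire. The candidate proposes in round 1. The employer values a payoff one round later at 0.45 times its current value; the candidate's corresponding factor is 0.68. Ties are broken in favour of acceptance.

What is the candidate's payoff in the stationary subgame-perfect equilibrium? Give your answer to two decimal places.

In a stationary SPE each proposer offers the other exactly their discounted continuation value.
If the candidate keeps x when proposing and the employer keeps y when proposing, then x = 40 − 0.45y and y = 40 − 0.68x.
Solving: x = 40(1 − 0.45) / (1 − 0.68·0.45) = 22 / 0.694 ≈ 31.7003.
The employer gets 40 − 31.7003 ≈ 8.2997.

31.70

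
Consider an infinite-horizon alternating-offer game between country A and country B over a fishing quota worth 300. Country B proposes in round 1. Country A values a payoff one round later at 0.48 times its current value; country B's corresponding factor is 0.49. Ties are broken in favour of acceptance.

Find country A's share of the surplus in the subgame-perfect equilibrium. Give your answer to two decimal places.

When country B proposes, country A accepts any offer worth at least 0.48 times what country A would get by proposing next round; and vice versa.
This gives x = 300 − 0.48y and y = 300 − 0.49x, where x and y are each side's share when it proposes.
Hence (1 − 0.48·0.49)x = 300(1 − 0.48), i.e. 0.7648·x = 156.
x ≈ 203.9749; country A's share is 300 − x ≈ 96.0251.

96.03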